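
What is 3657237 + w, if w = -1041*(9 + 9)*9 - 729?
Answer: 3487866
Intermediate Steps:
w = -169371 (w = -18738*9 - 729 = -1041*162 - 729 = -168642 - 729 = -169371)
3657237 + w = 3657237 - 169371 = 3487866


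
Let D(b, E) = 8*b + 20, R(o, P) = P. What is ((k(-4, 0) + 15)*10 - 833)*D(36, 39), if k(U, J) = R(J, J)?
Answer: -210364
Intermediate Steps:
k(U, J) = J
D(b, E) = 20 + 8*b
((k(-4, 0) + 15)*10 - 833)*D(36, 39) = ((0 + 15)*10 - 833)*(20 + 8*36) = (15*10 - 833)*(20 + 288) = (150 - 833)*308 = -683*308 = -210364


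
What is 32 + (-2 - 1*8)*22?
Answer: -188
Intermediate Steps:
32 + (-2 - 1*8)*22 = 32 + (-2 - 8)*22 = 32 - 10*22 = 32 - 220 = -188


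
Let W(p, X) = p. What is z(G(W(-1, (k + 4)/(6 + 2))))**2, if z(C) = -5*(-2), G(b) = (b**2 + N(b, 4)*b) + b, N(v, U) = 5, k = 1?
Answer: 100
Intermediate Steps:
G(b) = b**2 + 6*b (G(b) = (b**2 + 5*b) + b = b**2 + 6*b)
z(C) = 10
z(G(W(-1, (k + 4)/(6 + 2))))**2 = 10**2 = 100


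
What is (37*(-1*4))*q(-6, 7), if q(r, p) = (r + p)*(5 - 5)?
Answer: 0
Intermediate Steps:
q(r, p) = 0 (q(r, p) = (p + r)*0 = 0)
(37*(-1*4))*q(-6, 7) = (37*(-1*4))*0 = (37*(-4))*0 = -148*0 = 0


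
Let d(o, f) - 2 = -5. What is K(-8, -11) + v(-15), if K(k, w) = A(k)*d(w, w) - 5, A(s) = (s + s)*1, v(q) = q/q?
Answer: 44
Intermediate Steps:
v(q) = 1
d(o, f) = -3 (d(o, f) = 2 - 5 = -3)
A(s) = 2*s (A(s) = (2*s)*1 = 2*s)
K(k, w) = -5 - 6*k (K(k, w) = (2*k)*(-3) - 5 = -6*k - 5 = -5 - 6*k)
K(-8, -11) + v(-15) = (-5 - 6*(-8)) + 1 = (-5 + 48) + 1 = 43 + 1 = 44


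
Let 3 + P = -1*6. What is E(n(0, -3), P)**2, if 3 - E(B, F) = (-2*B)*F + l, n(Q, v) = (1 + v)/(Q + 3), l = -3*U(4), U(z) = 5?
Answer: 900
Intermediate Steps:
P = -9 (P = -3 - 1*6 = -3 - 6 = -9)
l = -15 (l = -3*5 = -15)
n(Q, v) = (1 + v)/(3 + Q)
E(B, F) = 18 + 2*B*F (E(B, F) = 3 - ((-2*B)*F - 15) = 3 - (-2*B*F - 15) = 3 - (-15 - 2*B*F) = 3 + (15 + 2*B*F) = 18 + 2*B*F)
E(n(0, -3), P)**2 = (18 + 2*((1 - 3)/(3 + 0))*(-9))**2 = (18 + 2*(-2/3)*(-9))**2 = (18 + 12)**2 = 30**2 = 900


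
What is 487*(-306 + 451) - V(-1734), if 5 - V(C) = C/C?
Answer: 70611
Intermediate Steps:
V(C) = 4 (V(C) = 5 - C/C = 5 - 1*1 = 5 - 1 = 4)
487*(-306 + 451) - V(-1734) = 487*(-306 + 451) - 1*4 = 487*145 - 4 = 70615 - 4 = 70611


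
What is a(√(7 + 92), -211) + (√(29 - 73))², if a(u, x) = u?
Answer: -44 + 3*√11 ≈ -34.050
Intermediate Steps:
a(√(7 + 92), -211) + (√(29 - 73))² = √(7 + 92) + (√(29 - 73))² = √99 + (√(-44))² = 3*√11 + (2*I*√11)² = 3*√11 - 44 = -44 + 3*√11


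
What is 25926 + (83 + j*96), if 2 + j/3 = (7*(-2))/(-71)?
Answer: 1809775/71 ≈ 25490.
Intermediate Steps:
j = -384/71 (j = -6 + 3*((7*(-2))/(-71)) = -6 + 3*(-14*(-1/71)) = -6 + 3*(14/71) = -6 + 42/71 = -384/71 ≈ -5.4084)
25926 + (83 + j*96) = 25926 + (83 - 384/71*96) = 25926 + (83 - 36864/71) = 25926 - 30971/71 = 1809775/71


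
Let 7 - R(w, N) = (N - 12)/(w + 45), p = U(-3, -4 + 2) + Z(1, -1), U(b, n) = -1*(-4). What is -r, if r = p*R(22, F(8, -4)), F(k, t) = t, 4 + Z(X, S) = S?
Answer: 485/67 ≈ 7.2388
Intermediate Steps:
Z(X, S) = -4 + S
U(b, n) = 4
p = -1 (p = 4 + (-4 - 1) = 4 - 5 = -1)
R(w, N) = 7 - (-12 + N)/(45 + w) (R(w, N) = 7 - (N - 12)/(w + 45) = 7 - (-12 + N)/(45 + w))
r = -485/67 (r = -(327 - 1*(-4) + 7*22)/(45 + 22) = -(327 + 4 + 154)/67 = -485/67 ≈ -7.2388)
-r = -1*(-485/67) = 485/67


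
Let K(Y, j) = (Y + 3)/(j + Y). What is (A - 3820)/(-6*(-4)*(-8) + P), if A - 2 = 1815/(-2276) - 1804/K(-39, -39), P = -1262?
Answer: 52763125/9927912 ≈ 5.3146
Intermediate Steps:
K(Y, j) = (3 + Y)/(Y + j)
A = -26680165/6828 (A = 2 + (1815/(-2276) - 1804*(-39 - 39)/(3 - 39)) = 2 + (1815*(-1/2276) - 1804/(-36/(-78))) = 2 + (-1815/2276 - 1804/((-1/78*(-36)))) = 2 + (-1815/2276 - 1804/6/13) = 2 + (-1815/2276 - 1804*13/6) = 2 + (-1815/2276 - 11726/3) = 2 - 26693821/6828 = -26680165/6828 ≈ -3907.5)
(A - 3820)/(-6*(-4)*(-8) + P) = (-26680165/6828 - 3820)/(-6*(-4)*(-8) - 1262) = -52763125/(6828*(24*(-8) - 1262)) = -52763125/(6828*(-192 - 1262)) = -52763125/6828/(-1454) = -52763125/6828*(-1/1454) = 52763125/9927912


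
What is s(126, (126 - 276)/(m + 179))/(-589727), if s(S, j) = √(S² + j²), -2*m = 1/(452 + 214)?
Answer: -18*√2785647492121/140606839429 ≈ -0.00021366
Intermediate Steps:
m = -1/1332 (m = -1/(2*(452 + 214)) = -½/666 = -½*1/666 = -1/1332 ≈ -0.00075075)
s(126, (126 - 276)/(m + 179))/(-589727) = √(126² + ((126 - 276)/(-1/1332 + 179))²)/(-589727) = √(15876 + (-150/238427/1332)²)*(-1/589727) = √(15876 + (-150*1332/238427)²)*(-1/589727) = √(15876 + (-199800/238427)²)*(-1/589727) = √(15876 + 39920040000/56847434329)*(-1/589727) = √(902549787447204/56847434329)*(-1/589727) = (18*√2785647492121/238427)*(-1/589727) = -18*√2785647492121/140606839429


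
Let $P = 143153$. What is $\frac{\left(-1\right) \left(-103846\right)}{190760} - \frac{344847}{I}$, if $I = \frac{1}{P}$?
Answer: $- \frac{4708517881477657}{95380} \approx -4.9366 \cdot 10^{10}$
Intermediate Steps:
$I = \frac{1}{143153} \approx 6.9855 \cdot 10^{-6}$
$\frac{\left(-1\right) \left(-103846\right)}{190760} - \frac{344847}{I} = \frac{\left(-1\right) \left(-103846\right)}{190760} - 344847 \frac{1}{\frac{1}{143153}} = 103846 \cdot \frac{1}{190760} - 49365882591 = \frac{51923}{95380} - 49365882591 = - \frac{4708517881477657}{95380}$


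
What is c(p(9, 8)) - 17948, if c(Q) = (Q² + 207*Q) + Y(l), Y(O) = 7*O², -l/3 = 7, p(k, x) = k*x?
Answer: 5227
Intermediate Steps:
l = -21 (l = -3*7 = -21)
c(Q) = 3087 + Q² + 207*Q (c(Q) = (Q² + 207*Q) + 7*(-21)² = (Q² + 207*Q) + 7*441 = (Q² + 207*Q) + 3087 = 3087 + Q² + 207*Q)
c(p(9, 8)) - 17948 = (3087 + (9*8)² + 207*(9*8)) - 17948 = (3087 + 72² + 207*72) - 17948 = (3087 + 5184 + 14904) - 17948 = 23175 - 17948 = 5227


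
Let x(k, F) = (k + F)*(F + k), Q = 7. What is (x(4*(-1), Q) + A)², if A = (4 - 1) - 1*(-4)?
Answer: 256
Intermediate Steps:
x(k, F) = (F + k)² (x(k, F) = (F + k)*(F + k) = (F + k)²)
A = 7 (A = 3 + 4 = 7)
(x(4*(-1), Q) + A)² = ((7 + 4*(-1))² + 7)² = ((7 - 4)² + 7)² = (3² + 7)² = (9 + 7)² = 16² = 256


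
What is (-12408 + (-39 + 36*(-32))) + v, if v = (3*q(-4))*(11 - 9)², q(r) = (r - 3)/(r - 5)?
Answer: -40769/3 ≈ -13590.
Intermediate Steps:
q(r) = (-3 + r)/(-5 + r)
v = 28/3 (v = (3*((-3 - 4)/(-5 - 4)))*(11 - 9)² = (3*(-7/(-9)))*2² = (3*(-⅑*(-7)))*4 = (3*(7/9))*4 = (7/3)*4 = 28/3 ≈ 9.3333)
(-12408 + (-39 + 36*(-32))) + v = (-12408 + (-39 + 36*(-32))) + 28/3 = (-12408 + (-39 - 1152)) + 28/3 = (-12408 - 1191) + 28/3 = -13599 + 28/3 = -40769/3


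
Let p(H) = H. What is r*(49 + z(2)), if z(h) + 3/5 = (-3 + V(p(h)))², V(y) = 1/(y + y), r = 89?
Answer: 398453/80 ≈ 4980.7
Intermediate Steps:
V(y) = 1/(2*y)
z(h) = -⅗ + (-3 + 1/(2*h))²
r*(49 + z(2)) = 89*(49 + (42/5 - 3/2 + (¼)/2²)) = 89*(49 + (42/5 - 3*½ + (¼)*(¼))) = 89*(49 + (42/5 - 3/2 + 1/16)) = 89*(49 + 557/80) = 89*(4477/80) = 398453/80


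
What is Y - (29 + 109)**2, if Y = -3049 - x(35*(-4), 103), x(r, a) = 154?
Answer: -22247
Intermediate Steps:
Y = -3203 (Y = -3049 - 1*154 = -3049 - 154 = -3203)
Y - (29 + 109)**2 = -3203 - (29 + 109)**2 = -3203 - 1*138**2 = -3203 - 1*19044 = -3203 - 19044 = -22247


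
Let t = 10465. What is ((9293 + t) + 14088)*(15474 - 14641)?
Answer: 28193718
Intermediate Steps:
((9293 + t) + 14088)*(15474 - 14641) = ((9293 + 10465) + 14088)*(15474 - 14641) = (19758 + 14088)*833 = 33846*833 = 28193718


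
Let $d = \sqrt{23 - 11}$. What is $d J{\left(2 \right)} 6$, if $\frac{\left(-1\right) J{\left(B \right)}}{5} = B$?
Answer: $- 120 \sqrt{3} \approx -207.85$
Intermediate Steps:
$d = 2 \sqrt{3}$ ($d = \sqrt{12} = 2 \sqrt{3} \approx 3.4641$)
$J{\left(B \right)} = - 5 B$
$d J{\left(2 \right)} 6 = 2 \sqrt{3} \left(\left(-5\right) 2\right) 6 = 2 \sqrt{3} \left(-10\right) 6 = - 20 \sqrt{3} \cdot 6 = - 120 \sqrt{3}$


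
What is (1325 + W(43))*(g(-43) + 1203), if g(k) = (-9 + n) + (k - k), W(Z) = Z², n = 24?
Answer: 3865932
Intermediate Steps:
g(k) = 15 (g(k) = (-9 + 24) + (k - k) = 15 + 0 = 15)
(1325 + W(43))*(g(-43) + 1203) = (1325 + 43²)*(15 + 1203) = (1325 + 1849)*1218 = 3174*1218 = 3865932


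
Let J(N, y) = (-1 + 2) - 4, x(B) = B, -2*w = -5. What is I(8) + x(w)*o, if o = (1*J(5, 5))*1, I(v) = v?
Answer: ½ ≈ 0.50000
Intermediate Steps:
w = 5/2 (w = -½*(-5) = 5/2 ≈ 2.5000)
J(N, y) = -3 (J(N, y) = 1 - 4 = -3)
o = -3 (o = (1*(-3))*1 = -3*1 = -3)
I(8) + x(w)*o = 8 + (5/2)*(-3) = 8 - 15/2 = ½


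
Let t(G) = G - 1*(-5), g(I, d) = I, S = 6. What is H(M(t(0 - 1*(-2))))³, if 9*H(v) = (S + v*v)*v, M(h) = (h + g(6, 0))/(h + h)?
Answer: 5345605559125/15061903105536 ≈ 0.35491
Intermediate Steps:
t(G) = 5 + G (t(G) = G + 5 = 5 + G)
M(h) = (6 + h)/(2*h) (M(h) = (h + 6)/(h + h) = (6 + h)/((2*h)) = (6 + h)*(1/(2*h)) = (6 + h)/(2*h))
H(v) = v*(6 + v²)/9 (H(v) = ((6 + v*v)*v)/9 = ((6 + v²)*v)/9 = (v*(6 + v²))/9 = v*(6 + v²)/9)
H(M(t(0 - 1*(-2))))³ = (((6 + (5 + (0 - 1*(-2))))/(2*(5 + (0 - 1*(-2)))))*(6 + ((6 + (5 + (0 - 1*(-2))))/(2*(5 + (0 - 1*(-2)))))²)/9)³ = (((6 + (5 + (0 + 2)))/(2*(5 + (0 + 2))))*(6 + ((6 + (5 + (0 + 2)))/(2*(5 + (0 + 2))))²)/9)³ = (((6 + (5 + 2))/(2*(5 + 2)))*(6 + ((6 + (5 + 2))/(2*(5 + 2)))²)/9)³ = (((½)*(6 + 7)/7)*(6 + ((½)*(6 + 7)/7)²)/9)³ = (((½)*(⅐)*13)*(6 + ((½)*(⅐)*13)²)/9)³ = ((⅑)*(13/14)*(6 + (13/14)²))³ = ((⅑)*(13/14)*(6 + 169/196))³ = ((⅑)*(13/14)*(1345/196))³ = (17485/24696)³ = 5345605559125/15061903105536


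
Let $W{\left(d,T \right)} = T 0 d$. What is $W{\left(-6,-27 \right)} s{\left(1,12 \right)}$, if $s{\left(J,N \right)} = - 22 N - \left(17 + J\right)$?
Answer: $0$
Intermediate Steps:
$s{\left(J,N \right)} = -17 - J - 22 N$
$W{\left(d,T \right)} = 0$ ($W{\left(d,T \right)} = 0 d = 0$)
$W{\left(-6,-27 \right)} s{\left(1,12 \right)} = 0 \left(-17 - 1 - 264\right) = 0 \left(-282\right) = 0$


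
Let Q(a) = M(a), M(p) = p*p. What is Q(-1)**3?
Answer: 1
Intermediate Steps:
M(p) = p**2
Q(a) = a**2
Q(-1)**3 = ((-1)**2)**3 = 1**3 = 1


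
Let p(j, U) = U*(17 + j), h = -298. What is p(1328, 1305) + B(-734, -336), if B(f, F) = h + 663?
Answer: 1755590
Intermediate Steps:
B(f, F) = 365 (B(f, F) = -298 + 663 = 365)
p(1328, 1305) + B(-734, -336) = 1305*(17 + 1328) + 365 = 1305*1345 + 365 = 1755225 + 365 = 1755590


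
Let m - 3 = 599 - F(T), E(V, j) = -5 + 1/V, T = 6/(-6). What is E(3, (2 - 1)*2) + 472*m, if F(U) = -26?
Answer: 889234/3 ≈ 2.9641e+5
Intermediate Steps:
T = -1 (T = 6*(-⅙) = -1)
m = 628 (m = 3 + (599 - 1*(-26)) = 3 + (599 + 26) = 3 + 625 = 628)
E(3, (2 - 1)*2) + 472*m = (-5 + 1/3) + 472*628 = (-5 + ⅓) + 296416 = -14/3 + 296416 = 889234/3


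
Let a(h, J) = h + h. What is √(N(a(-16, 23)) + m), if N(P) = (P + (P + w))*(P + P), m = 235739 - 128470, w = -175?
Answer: √122565 ≈ 350.09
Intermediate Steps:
a(h, J) = 2*h
m = 107269
N(P) = 2*P*(-175 + 2*P) (N(P) = (P + (P - 175))*(P + P) = (P + (-175 + P))*(2*P) = (-175 + 2*P)*(2*P) = 2*P*(-175 + 2*P))
√(N(a(-16, 23)) + m) = √(2*(2*(-16))*(-175 + 2*(2*(-16))) + 107269) = √(2*(-32)*(-175 + 2*(-32)) + 107269) = √(2*(-32)*(-175 - 64) + 107269) = √(2*(-32)*(-239) + 107269) = √(15296 + 107269) = √122565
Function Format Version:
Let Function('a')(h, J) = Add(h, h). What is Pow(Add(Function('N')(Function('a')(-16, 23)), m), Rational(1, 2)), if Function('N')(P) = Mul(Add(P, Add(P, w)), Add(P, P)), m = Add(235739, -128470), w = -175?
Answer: Pow(122565, Rational(1, 2)) ≈ 350.09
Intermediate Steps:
Function('a')(h, J) = Mul(2, h)
m = 107269
Function('N')(P) = Mul(2, P, Add(-175, Mul(2, P))) (Function('N')(P) = Mul(Add(P, Add(P, -175)), Add(P, P)) = Mul(Add(P, Add(-175, P)), Mul(2, P)) = Mul(Add(-175, Mul(2, P)), Mul(2, P)) = Mul(2, P, Add(-175, Mul(2, P))))
Pow(Add(Function('N')(Function('a')(-16, 23)), m), Rational(1, 2)) = Pow(Add(Mul(2, Mul(2, -16), Add(-175, Mul(2, Mul(2, -16)))), 107269), Rational(1, 2)) = Pow(Add(Mul(2, -32, Add(-175, Mul(2, -32))), 107269), Rational(1, 2)) = Pow(Add(Mul(2, -32, Add(-175, -64)), 107269), Rational(1, 2)) = Pow(Add(Mul(2, -32, -239), 107269), Rational(1, 2)) = Pow(Add(15296, 107269), Rational(1, 2)) = Pow(122565, Rational(1, 2))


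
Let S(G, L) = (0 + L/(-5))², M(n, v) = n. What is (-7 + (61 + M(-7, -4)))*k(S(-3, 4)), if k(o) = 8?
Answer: 376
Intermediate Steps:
S(G, L) = L²/25 (S(G, L) = (0 + L*(-⅕))² = (0 - L/5)² = (-L/5)² = L²/25)
(-7 + (61 + M(-7, -4)))*k(S(-3, 4)) = (-7 + (61 - 7))*8 = (-7 + 54)*8 = 47*8 = 376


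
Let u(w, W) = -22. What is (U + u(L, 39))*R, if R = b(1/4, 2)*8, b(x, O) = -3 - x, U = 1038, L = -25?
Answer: -26416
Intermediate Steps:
R = -26 (R = (-3 - 1/4)*8 = (-3 - 1*¼)*8 = (-3 - ¼)*8 = -13/4*8 = -26)
(U + u(L, 39))*R = (1038 - 22)*(-26) = 1016*(-26) = -26416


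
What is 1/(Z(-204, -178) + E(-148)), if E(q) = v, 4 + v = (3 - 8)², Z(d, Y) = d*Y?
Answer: 1/36333 ≈ 2.7523e-5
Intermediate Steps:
Z(d, Y) = Y*d
v = 21 (v = -4 + (3 - 8)² = -4 + (-5)² = -4 + 25 = 21)
E(q) = 21
1/(Z(-204, -178) + E(-148)) = 1/(-178*(-204) + 21) = 1/(36312 + 21) = 1/36333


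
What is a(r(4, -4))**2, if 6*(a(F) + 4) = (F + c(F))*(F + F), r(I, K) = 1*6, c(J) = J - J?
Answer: 64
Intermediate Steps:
c(J) = 0
r(I, K) = 6
a(F) = -4 + F**2/3 (a(F) = -4 + ((F + 0)*(F + F))/6 = -4 + (F*(2*F))/6 = -4 + (2*F**2)/6 = -4 + F**2/3)
a(r(4, -4))**2 = (-4 + (1/3)*6**2)**2 = (-4 + (1/3)*36)**2 = (-4 + 12)**2 = 8**2 = 64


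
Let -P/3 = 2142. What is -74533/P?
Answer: 74533/6426 ≈ 11.599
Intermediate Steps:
P = -6426 (P = -3*2142 = -6426)
-74533/P = -74533/(-6426) = -74533*(-1/6426) = 74533/6426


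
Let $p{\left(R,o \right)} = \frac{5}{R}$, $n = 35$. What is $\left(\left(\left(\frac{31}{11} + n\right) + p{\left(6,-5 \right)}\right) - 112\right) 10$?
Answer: $- \frac{24205}{33} \approx -733.48$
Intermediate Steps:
$\left(\left(\left(\frac{31}{11} + n\right) + p{\left(6,-5 \right)}\right) - 112\right) 10 = \left(\left(\left(\frac{31}{11} + 35\right) + \frac{5}{6}\right) - 112\right) 10 = \left(\left(\frac{416}{11} + \frac{5}{6}\right) - 112\right) 10 = \left(\frac{2551}{66} - 112\right) 10 = \left(- \frac{4841}{66}\right) 10 = - \frac{24205}{33}$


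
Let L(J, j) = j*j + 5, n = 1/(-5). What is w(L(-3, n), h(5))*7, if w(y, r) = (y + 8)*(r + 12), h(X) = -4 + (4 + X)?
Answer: 38794/25 ≈ 1551.8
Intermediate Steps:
n = -⅕ ≈ -0.20000
L(J, j) = 5 + j² (L(J, j) = j² + 5 = 5 + j²)
h(X) = X
w(y, r) = (8 + y)*(12 + r)
w(L(-3, n), h(5))*7 = (96 + 8*5 + 12*(5 + (-⅕)²) + 5*(5 + (-⅕)²))*7 = (96 + 40 + 12*(5 + 1/25) + 5*(5 + 1/25))*7 = (96 + 40 + 12*(126/25) + 5*(126/25))*7 = (96 + 40 + 1512/25 + 126/5)*7 = (5542/25)*7 = 38794/25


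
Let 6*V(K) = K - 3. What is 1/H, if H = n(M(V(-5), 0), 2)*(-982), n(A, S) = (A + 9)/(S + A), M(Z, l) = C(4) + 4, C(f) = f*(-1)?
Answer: -1/4419 ≈ -0.00022630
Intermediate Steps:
V(K) = -1/2 + K/6 (V(K) = (K - 3)/6 = (-3 + K)/6 = -1/2 + K/6)
C(f) = -f
M(Z, l) = 0 (M(Z, l) = -1*4 + 4 = -4 + 4 = 0)
n(A, S) = (9 + A)/(A + S)
H = -4419 (H = ((9 + 0)/(0 + 2))*(-982) = (9/2)*(-982) = -4419)
1/H = 1/(-4419) = -1/4419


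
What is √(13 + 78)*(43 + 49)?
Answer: 92*√91 ≈ 877.62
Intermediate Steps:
√(13 + 78)*(43 + 49) = √91*92 = 92*√91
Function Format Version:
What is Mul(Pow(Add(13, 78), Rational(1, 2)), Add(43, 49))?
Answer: Mul(92, Pow(91, Rational(1, 2))) ≈ 877.62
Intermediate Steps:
Mul(Pow(Add(13, 78), Rational(1, 2)), Add(43, 49)) = Mul(Pow(91, Rational(1, 2)), 92) = Mul(92, Pow(91, Rational(1, 2)))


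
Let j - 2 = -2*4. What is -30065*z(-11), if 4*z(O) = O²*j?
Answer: 10913595/2 ≈ 5.4568e+6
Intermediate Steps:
j = -6 (j = 2 - 2*4 = 2 - 8 = -6)
z(O) = -3*O²/2 (z(O) = (O²*(-6))/4 = (-6*O²)/4 = -3*O²/2)
-30065*z(-11) = -(-90195)*(-11)²/2 = -(-90195)*121/2 = -30065*(-363/2) = 10913595/2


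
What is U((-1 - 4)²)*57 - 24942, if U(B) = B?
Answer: -23517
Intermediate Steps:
U((-1 - 4)²)*57 - 24942 = (-1 - 4)²*57 - 24942 = (-5)²*57 - 24942 = 25*57 - 24942 = 1425 - 24942 = -23517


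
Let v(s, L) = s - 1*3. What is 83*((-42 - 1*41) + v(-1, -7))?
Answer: -7221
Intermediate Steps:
v(s, L) = -3 + s (v(s, L) = s - 3 = -3 + s)
83*((-42 - 1*41) + v(-1, -7)) = 83*((-42 - 1*41) + (-3 - 1)) = 83*((-42 - 41) - 4) = 83*(-83 - 4) = 83*(-87) = -7221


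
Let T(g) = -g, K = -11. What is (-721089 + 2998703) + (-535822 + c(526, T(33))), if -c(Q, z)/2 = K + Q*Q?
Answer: 1188462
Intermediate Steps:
c(Q, z) = 22 - 2*Q² (c(Q, z) = -2*(-11 + Q*Q) = -2*(-11 + Q²) = 22 - 2*Q²)
(-721089 + 2998703) + (-535822 + c(526, T(33))) = (-721089 + 2998703) + (-535822 + (22 - 2*526²)) = 2277614 + (-535822 + (22 - 2*276676)) = 2277614 + (-535822 + (22 - 553352)) = 2277614 + (-535822 - 553330) = 2277614 - 1089152 = 1188462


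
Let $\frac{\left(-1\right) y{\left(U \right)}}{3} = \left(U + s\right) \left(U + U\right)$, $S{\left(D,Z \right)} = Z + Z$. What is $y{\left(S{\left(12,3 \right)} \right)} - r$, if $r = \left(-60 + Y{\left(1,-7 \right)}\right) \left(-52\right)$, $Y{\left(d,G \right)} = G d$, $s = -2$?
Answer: $-3628$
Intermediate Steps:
$S{\left(D,Z \right)} = 2 Z$
$r = 3484$ ($r = \left(-60 - 7\right) \left(-52\right) = \left(-67\right) \left(-52\right) = 3484$)
$y{\left(U \right)} = - 6 U \left(-2 + U\right)$ ($y{\left(U \right)} = - 3 \left(U - 2\right) \left(U + U\right) = - 3 \left(-2 + U\right) 2 U = - 3 \cdot 2 U \left(-2 + U\right) = - 6 U \left(-2 + U\right)$)
$y{\left(S{\left(12,3 \right)} \right)} - r = 6 \cdot 2 \cdot 3 \left(2 - 2 \cdot 3\right) - 3484 = 6 \cdot 6 \left(2 - 6\right) - 3484 = 6 \cdot 6 \left(-4\right) - 3484 = -144 - 3484 = -3628$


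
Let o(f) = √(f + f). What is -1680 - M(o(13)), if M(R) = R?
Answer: -1680 - √26 ≈ -1685.1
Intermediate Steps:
o(f) = √2*√f (o(f) = √(2*f) = √2*√f)
-1680 - M(o(13)) = -1680 - √2*√13 = -1680 - √26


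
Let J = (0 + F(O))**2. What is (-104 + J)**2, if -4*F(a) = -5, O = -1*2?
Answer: 2686321/256 ≈ 10493.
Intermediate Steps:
O = -2
F(a) = 5/4 (F(a) = -1/4*(-5) = 5/4)
J = 25/16 (J = (0 + 5/4)**2 = (5/4)**2 = 25/16 ≈ 1.5625)
(-104 + J)**2 = (-104 + 25/16)**2 = (-1639/16)**2 = 2686321/256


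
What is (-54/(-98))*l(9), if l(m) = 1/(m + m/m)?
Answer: 27/490 ≈ 0.055102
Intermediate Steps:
l(m) = 1/(1 + m) (l(m) = 1/(m + 1) = 1/(1 + m))
(-54/(-98))*l(9) = (-54/(-98))/(1 + 9) = -1/98*(-54)/10 = (27/49)*(⅒) = 27/490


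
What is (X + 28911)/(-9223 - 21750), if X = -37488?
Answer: 8577/30973 ≈ 0.27692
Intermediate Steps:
(X + 28911)/(-9223 - 21750) = (-37488 + 28911)/(-9223 - 21750) = -8577/(-30973) = -8577*(-1/30973) = 8577/30973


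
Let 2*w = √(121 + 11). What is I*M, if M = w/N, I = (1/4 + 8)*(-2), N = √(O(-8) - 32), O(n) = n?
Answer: 33*I*√330/40 ≈ 14.987*I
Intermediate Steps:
N = 2*I*√10 (N = √(-8 - 32) = √(-40) = 2*I*√10 ≈ 6.3246*I)
w = √33 (w = √(121 + 11)/2 = √132/2 = (2*√33)/2 = √33 ≈ 5.7446)
I = -33/2 (I = (¼ + 8)*(-2) = (33/4)*(-2) = -33/2 ≈ -16.500)
M = -I*√330/20 (M = √33/((2*I*√10)) = √33*(-I*√10/20) = -I*√330/20 ≈ -0.90829*I)
I*M = -(-33)*I*√330/40 = 33*I*√330/40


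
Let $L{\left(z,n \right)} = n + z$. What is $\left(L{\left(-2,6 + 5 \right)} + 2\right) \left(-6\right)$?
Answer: $-66$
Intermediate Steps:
$\left(L{\left(-2,6 + 5 \right)} + 2\right) \left(-6\right) = \left(\left(\left(6 + 5\right) - 2\right) + 2\right) \left(-6\right) = \left(\left(11 - 2\right) + 2\right) \left(-6\right) = \left(9 + 2\right) \left(-6\right) = 11 \left(-6\right) = -66$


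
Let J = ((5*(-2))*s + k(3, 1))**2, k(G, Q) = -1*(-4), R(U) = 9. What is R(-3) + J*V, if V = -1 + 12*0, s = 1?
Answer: -27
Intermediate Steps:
k(G, Q) = 4
V = -1 (V = -1 + 0 = -1)
J = 36 (J = ((5*(-2))*1 + 4)**2 = (-10*1 + 4)**2 = (-10 + 4)**2 = (-6)**2 = 36)
R(-3) + J*V = 9 + 36*(-1) = 9 - 36 = -27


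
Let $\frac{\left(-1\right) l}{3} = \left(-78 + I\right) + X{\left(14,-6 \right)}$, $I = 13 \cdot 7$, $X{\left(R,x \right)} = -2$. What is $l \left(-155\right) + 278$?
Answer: $5393$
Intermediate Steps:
$I = 91$
$l = -33$ ($l = - 3 \left(\left(-78 + 91\right) - 2\right) = - 3 \left(13 - 2\right) = \left(-3\right) 11 = -33$)
$l \left(-155\right) + 278 = \left(-33\right) \left(-155\right) + 278 = 5115 + 278 = 5393$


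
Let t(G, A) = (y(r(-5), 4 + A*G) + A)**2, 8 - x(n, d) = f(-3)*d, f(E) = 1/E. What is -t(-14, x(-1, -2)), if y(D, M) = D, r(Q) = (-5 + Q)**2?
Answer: -103684/9 ≈ -11520.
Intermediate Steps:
f(E) = 1/E
x(n, d) = 8 + d/3 (x(n, d) = 8 - d/(-3) = 8 - (-1)*d/3 = 8 + d/3)
t(G, A) = (100 + A)**2 (t(G, A) = ((-5 - 5)**2 + A)**2 = ((-10)**2 + A)**2 = (100 + A)**2)
-t(-14, x(-1, -2)) = -(100 + (8 + (1/3)*(-2)))**2 = -(100 + (8 - 2/3))**2 = -(100 + 22/3)**2 = -(322/3)**2 = -1*103684/9 = -103684/9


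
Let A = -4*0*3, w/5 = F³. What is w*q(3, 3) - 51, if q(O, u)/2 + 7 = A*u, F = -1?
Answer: 19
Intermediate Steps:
w = -5 (w = 5*(-1)³ = 5*(-1) = -5)
A = 0 (A = 0*3 = 0)
q(O, u) = -14 (q(O, u) = -14 + 2*(0*u) = -14 + 2*0 = -14 + 0 = -14)
w*q(3, 3) - 51 = -5*(-14) - 51 = 70 - 51 = 19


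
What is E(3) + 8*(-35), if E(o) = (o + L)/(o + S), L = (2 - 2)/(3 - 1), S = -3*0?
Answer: -279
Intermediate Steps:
S = 0
L = 0 (L = 0/2 = 0*(½) = 0)
E(o) = 1 (E(o) = (o + 0)/(o + 0) = o/o = 1)
E(3) + 8*(-35) = 1 + 8*(-35) = 1 - 280 = -279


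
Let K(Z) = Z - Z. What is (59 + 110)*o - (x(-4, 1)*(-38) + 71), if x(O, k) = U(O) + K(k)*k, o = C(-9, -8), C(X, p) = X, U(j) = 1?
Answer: -1554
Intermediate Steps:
K(Z) = 0
o = -9
x(O, k) = 1 (x(O, k) = 1 + 0*k = 1 + 0 = 1)
(59 + 110)*o - (x(-4, 1)*(-38) + 71) = (59 + 110)*(-9) - (1*(-38) + 71) = 169*(-9) - (-38 + 71) = -1521 - 1*33 = -1521 - 33 = -1554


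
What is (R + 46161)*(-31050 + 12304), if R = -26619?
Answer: -366334332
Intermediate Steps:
(R + 46161)*(-31050 + 12304) = (-26619 + 46161)*(-31050 + 12304) = 19542*(-18746) = -366334332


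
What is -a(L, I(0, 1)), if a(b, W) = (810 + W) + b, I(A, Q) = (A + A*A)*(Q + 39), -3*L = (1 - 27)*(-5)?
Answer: -2300/3 ≈ -766.67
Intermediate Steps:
L = -130/3 (L = -(1 - 27)*(-5)/3 = -(-26)*(-5)/3 = -1/3*130 = -130/3 ≈ -43.333)
I(A, Q) = (39 + Q)*(A + A**2) (I(A, Q) = (A + A**2)*(39 + Q) = (39 + Q)*(A + A**2))
a(b, W) = 810 + W + b
-a(L, I(0, 1)) = -(810 + 0*(39 + 1 + 39*0 + 0*1) - 130/3) = -(810 + 0*(39 + 1 + 0 + 0) - 130/3) = -(810 + 0*40 - 130/3) = -(810 + 0 - 130/3) = -1*2300/3 = -2300/3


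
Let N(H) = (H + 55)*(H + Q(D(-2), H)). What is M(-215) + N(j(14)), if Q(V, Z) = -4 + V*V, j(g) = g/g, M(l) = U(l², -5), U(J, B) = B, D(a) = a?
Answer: 51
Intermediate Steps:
M(l) = -5
j(g) = 1
Q(V, Z) = -4 + V²
N(H) = H*(55 + H) (N(H) = (H + 55)*(H + (-4 + (-2)²)) = (55 + H)*(H + (-4 + 4)) = (55 + H)*(H + 0) = (55 + H)*H = H*(55 + H))
M(-215) + N(j(14)) = -5 + 1*(55 + 1) = -5 + 1*56 = -5 + 56 = 51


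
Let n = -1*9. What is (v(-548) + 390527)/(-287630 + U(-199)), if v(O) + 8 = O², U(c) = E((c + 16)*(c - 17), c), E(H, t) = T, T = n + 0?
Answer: -690823/287639 ≈ -2.4017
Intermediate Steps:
n = -9
T = -9 (T = -9 + 0 = -9)
E(H, t) = -9
U(c) = -9
v(O) = -8 + O²
(v(-548) + 390527)/(-287630 + U(-199)) = ((-8 + (-548)²) + 390527)/(-287630 - 9) = ((-8 + 300304) + 390527)/(-287639) = (300296 + 390527)*(-1/287639) = 690823*(-1/287639) = -690823/287639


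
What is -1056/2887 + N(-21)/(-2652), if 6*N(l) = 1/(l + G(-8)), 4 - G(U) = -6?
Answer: -184830905/505317384 ≈ -0.36577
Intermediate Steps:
G(U) = 10 (G(U) = 4 - 1*(-6) = 4 + 6 = 10)
N(l) = 1/(6*(10 + l)) (N(l) = 1/(6*(l + 10)) = 1/(6*(10 + l)))
-1056/2887 + N(-21)/(-2652) = -1056/2887 + (1/(6*(10 - 21)))/(-2652) = -1056*1/2887 + ((⅙)/(-11))*(-1/2652) = -1056/2887 + ((⅙)*(-1/11))*(-1/2652) = -1056/2887 - 1/66*(-1/2652) = -1056/2887 + 1/175032 = -184830905/505317384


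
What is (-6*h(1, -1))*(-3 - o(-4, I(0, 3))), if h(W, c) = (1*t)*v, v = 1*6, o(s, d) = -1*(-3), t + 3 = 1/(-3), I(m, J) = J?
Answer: -720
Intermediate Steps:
t = -10/3 (t = -3 + 1/(-3) = -3 - 1/3 = -10/3 ≈ -3.3333)
o(s, d) = 3
v = 6
h(W, c) = -20 (h(W, c) = (1*(-10/3))*6 = -10/3*6 = -20)
(-6*h(1, -1))*(-3 - o(-4, I(0, 3))) = (-6*(-20))*(-3 - 1*3) = 120*(-3 - 3) = 120*(-6) = -720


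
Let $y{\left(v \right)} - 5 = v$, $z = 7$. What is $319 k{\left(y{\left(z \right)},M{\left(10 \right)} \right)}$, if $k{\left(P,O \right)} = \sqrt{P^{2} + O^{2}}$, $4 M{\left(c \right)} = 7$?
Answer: $\frac{319 \sqrt{2353}}{4} \approx 3868.5$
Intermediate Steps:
$M{\left(c \right)} = \frac{7}{4}$ ($M{\left(c \right)} = \frac{1}{4} \cdot 7 = \frac{7}{4}$)
$y{\left(v \right)} = 5 + v$
$k{\left(P,O \right)} = \sqrt{O^{2} + P^{2}}$
$319 k{\left(y{\left(z \right)},M{\left(10 \right)} \right)} = 319 \sqrt{\left(\frac{7}{4}\right)^{2} + \left(5 + 7\right)^{2}} = 319 \sqrt{\frac{49}{16} + 12^{2}} = 319 \sqrt{\frac{49}{16} + 144} = 319 \sqrt{\frac{2353}{16}} = 319 \frac{\sqrt{2353}}{4} = \frac{319 \sqrt{2353}}{4}$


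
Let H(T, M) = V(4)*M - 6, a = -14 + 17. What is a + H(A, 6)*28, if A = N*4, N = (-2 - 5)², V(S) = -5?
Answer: -1005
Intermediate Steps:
a = 3
N = 49 (N = (-7)² = 49)
A = 196 (A = 49*4 = 196)
H(T, M) = -6 - 5*M (H(T, M) = -5*M - 6 = -6 - 5*M)
a + H(A, 6)*28 = 3 + (-6 - 5*6)*28 = 3 + (-6 - 30)*28 = 3 - 36*28 = 3 - 1008 = -1005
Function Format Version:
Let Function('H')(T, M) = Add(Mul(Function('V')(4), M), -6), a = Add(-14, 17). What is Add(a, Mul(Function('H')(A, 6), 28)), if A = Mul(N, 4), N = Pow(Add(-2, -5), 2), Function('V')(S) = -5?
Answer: -1005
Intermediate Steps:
a = 3
N = 49 (N = Pow(-7, 2) = 49)
A = 196 (A = Mul(49, 4) = 196)
Function('H')(T, M) = Add(-6, Mul(-5, M)) (Function('H')(T, M) = Add(Mul(-5, M), -6) = Add(-6, Mul(-5, M)))
Add(a, Mul(Function('H')(A, 6), 28)) = Add(3, Mul(Add(-6, Mul(-5, 6)), 28)) = Add(3, Mul(Add(-6, -30), 28)) = Add(3, Mul(-36, 28)) = Add(3, -1008) = -1005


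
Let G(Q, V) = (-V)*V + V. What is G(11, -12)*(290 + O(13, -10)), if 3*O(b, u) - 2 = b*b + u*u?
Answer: -59332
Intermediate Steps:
G(Q, V) = V - V**2 (G(Q, V) = -V**2 + V = V - V**2)
O(b, u) = 2/3 + b**2/3 + u**2/3 (O(b, u) = 2/3 + (b*b + u*u)/3 = 2/3 + (b**2 + u**2)/3 = 2/3 + (b**2/3 + u**2/3) = 2/3 + b**2/3 + u**2/3)
G(11, -12)*(290 + O(13, -10)) = (-12*(1 - 1*(-12)))*(290 + (2/3 + (1/3)*13**2 + (1/3)*(-10)**2)) = (-12*(1 + 12))*(290 + (2/3 + (1/3)*169 + (1/3)*100)) = (-12*13)*(290 + (2/3 + 169/3 + 100/3)) = -156*(290 + 271/3) = -156*1141/3 = -59332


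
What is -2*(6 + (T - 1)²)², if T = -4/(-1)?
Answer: -450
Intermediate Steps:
T = 4 (T = -4*(-1) = 4)
-2*(6 + (T - 1)²)² = -2*(6 + (4 - 1)²)² = -2*(6 + 3²)² = -2*(6 + 9)² = -2*15² = -2*225 = -450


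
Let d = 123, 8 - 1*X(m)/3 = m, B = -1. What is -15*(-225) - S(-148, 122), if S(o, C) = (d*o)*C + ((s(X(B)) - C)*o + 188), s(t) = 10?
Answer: 2207499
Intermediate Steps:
X(m) = 24 - 3*m
S(o, C) = 188 + o*(10 - C) + 123*C*o (S(o, C) = (123*o)*C + ((10 - C)*o + 188) = 123*C*o + (o*(10 - C) + 188) = 123*C*o + (188 + o*(10 - C)) = 188 + o*(10 - C) + 123*C*o)
-15*(-225) - S(-148, 122) = -15*(-225) - (188 + 10*(-148) + 122*122*(-148)) = 3375 - (188 - 1480 - 2202832) = 3375 - 1*(-2204124) = 3375 + 2204124 = 2207499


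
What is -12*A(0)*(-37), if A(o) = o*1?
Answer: 0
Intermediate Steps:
A(o) = o
-12*A(0)*(-37) = -12*0*(-37) = 0*(-37) = 0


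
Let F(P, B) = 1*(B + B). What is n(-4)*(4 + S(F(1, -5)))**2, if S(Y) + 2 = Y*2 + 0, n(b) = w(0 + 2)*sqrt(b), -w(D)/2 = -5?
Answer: 6480*I ≈ 6480.0*I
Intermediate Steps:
w(D) = 10 (w(D) = -2*(-5) = 10)
F(P, B) = 2*B (F(P, B) = 1*(2*B) = 2*B)
n(b) = 10*sqrt(b)
S(Y) = -2 + 2*Y (S(Y) = -2 + (Y*2 + 0) = -2 + (2*Y + 0) = -2 + 2*Y)
n(-4)*(4 + S(F(1, -5)))**2 = (10*sqrt(-4))*(4 + (-2 + 2*(2*(-5))))**2 = (10*(2*I))*(4 + (-2 + 2*(-10)))**2 = (20*I)*(4 + (-2 - 20))**2 = (20*I)*(4 - 22)**2 = (20*I)*(-18)**2 = (20*I)*324 = 6480*I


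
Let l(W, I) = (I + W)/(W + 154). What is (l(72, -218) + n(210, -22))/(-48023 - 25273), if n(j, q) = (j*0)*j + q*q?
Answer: -54619/8282448 ≈ -0.0065945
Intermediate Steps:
n(j, q) = q**2 (n(j, q) = 0*j + q**2 = 0 + q**2 = q**2)
l(W, I) = (I + W)/(154 + W)
(l(72, -218) + n(210, -22))/(-48023 - 25273) = ((-218 + 72)/(154 + 72) + (-22)**2)/(-48023 - 25273) = (-146/226 + 484)/(-73296) = ((1/226)*(-146) + 484)*(-1/73296) = (-73/113 + 484)*(-1/73296) = (54619/113)*(-1/73296) = -54619/8282448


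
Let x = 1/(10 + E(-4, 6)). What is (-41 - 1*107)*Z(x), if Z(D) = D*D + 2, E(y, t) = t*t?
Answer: -156621/529 ≈ -296.07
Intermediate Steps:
E(y, t) = t**2
x = 1/46 (x = 1/(10 + 6**2) = 1/(10 + 36) = 1/46 ≈ 0.021739)
Z(D) = 2 + D**2 (Z(D) = D**2 + 2 = 2 + D**2)
(-41 - 1*107)*Z(x) = (-41 - 1*107)*(2 + (1/46)**2) = (-41 - 107)*(2 + 1/2116) = -148*4233/2116 = -156621/529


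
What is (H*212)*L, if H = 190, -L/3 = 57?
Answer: -6887880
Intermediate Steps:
L = -171 (L = -3*57 = -171)
(H*212)*L = (190*212)*(-171) = 40280*(-171) = -6887880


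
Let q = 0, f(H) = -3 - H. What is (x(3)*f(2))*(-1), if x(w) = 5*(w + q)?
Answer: 75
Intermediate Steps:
x(w) = 5*w (x(w) = 5*(w + 0) = 5*w)
(x(3)*f(2))*(-1) = ((5*3)*(-3 - 1*2))*(-1) = (15*(-3 - 2))*(-1) = (15*(-5))*(-1) = -75*(-1) = 75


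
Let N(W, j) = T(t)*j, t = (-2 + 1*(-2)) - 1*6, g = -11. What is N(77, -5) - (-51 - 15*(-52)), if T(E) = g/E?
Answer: -1469/2 ≈ -734.50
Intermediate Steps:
t = -10 (t = (-2 - 2) - 6 = -4 - 6 = -10)
T(E) = -11/E
N(W, j) = 11*j/10 (N(W, j) = (-11/(-10))*j = (-11*(-1/10))*j = 11*j/10)
N(77, -5) - (-51 - 15*(-52)) = (11/10)*(-5) - (-51 - 15*(-52)) = -11/2 - (-51 + 780) = -11/2 - 1*729 = -11/2 - 729 = -1469/2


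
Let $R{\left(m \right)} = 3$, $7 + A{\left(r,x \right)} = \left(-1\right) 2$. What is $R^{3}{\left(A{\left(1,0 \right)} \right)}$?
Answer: $27$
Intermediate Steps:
$A{\left(r,x \right)} = -9$ ($A{\left(r,x \right)} = -7 - 2 = -9$)
$R^{3}{\left(A{\left(1,0 \right)} \right)} = 3^{3} = 27$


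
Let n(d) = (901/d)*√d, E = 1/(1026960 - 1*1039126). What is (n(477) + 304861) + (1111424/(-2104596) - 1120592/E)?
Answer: 7173214052322961/526149 + 17*√53/3 ≈ 1.3633e+10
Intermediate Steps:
E = -1/12166 (E = 1/(1026960 - 1039126) = 1/(-12166) = -1/12166 ≈ -8.2196e-5)
n(d) = 901/√d
(n(477) + 304861) + (1111424/(-2104596) - 1120592/E) = (901/√477 + 304861) + (1111424/(-2104596) - 1120592/(-1/12166)) = (901*(√53/159) + 304861) + (1111424*(-1/2104596) - 1120592*(-12166)) = (17*√53/3 + 304861) + (-277856/526149 + 13633122272) = (304861 + 17*√53/3) + 7173053650012672/526149 = 7173214052322961/526149 + 17*√53/3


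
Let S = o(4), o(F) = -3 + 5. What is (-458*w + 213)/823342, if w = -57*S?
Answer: 52425/823342 ≈ 0.063673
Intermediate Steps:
o(F) = 2
S = 2
w = -114 (w = -57*2 = -114)
(-458*w + 213)/823342 = (-458*(-114) + 213)/823342 = (52212 + 213)*(1/823342) = 52425*(1/823342) = 52425/823342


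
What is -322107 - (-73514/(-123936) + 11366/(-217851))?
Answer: -483153823125455/1499976752 ≈ -3.2211e+5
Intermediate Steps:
-322107 - (-73514/(-123936) + 11366/(-217851)) = -322107 - (-73514*(-1/123936) + 11366*(-1/217851)) = -322107 - (36757/61968 - 11366/217851) = -322107 - 1*811468991/1499976752 = -322107 - 811468991/1499976752 = -483153823125455/1499976752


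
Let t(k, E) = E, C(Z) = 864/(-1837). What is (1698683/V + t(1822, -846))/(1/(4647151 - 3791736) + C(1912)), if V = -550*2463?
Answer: 2981064372187633/1654859971590 ≈ 1801.4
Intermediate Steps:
V = -1354650
C(Z) = -864/1837 (C(Z) = 864*(-1/1837) = -864/1837)
(1698683/V + t(1822, -846))/(1/(4647151 - 3791736) + C(1912)) = (1698683/(-1354650) - 846)/(1/(4647151 - 3791736) - 864/1837) = (1698683*(-1/1354650) - 846)/(1/855415 - 864/1837) = (-1698683/1354650 - 846)/(1/855415 - 864/1837) = -1147732583/(1354650*(-67188793/142854305)) = -1147732583/1354650*(-142854305/67188793) = 2981064372187633/1654859971590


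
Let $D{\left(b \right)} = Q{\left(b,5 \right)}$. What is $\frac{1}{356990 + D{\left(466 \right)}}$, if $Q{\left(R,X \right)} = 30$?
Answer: $\frac{1}{357020} \approx 2.801 \cdot 10^{-6}$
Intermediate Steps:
$D{\left(b \right)} = 30$
$\frac{1}{356990 + D{\left(466 \right)}} = \frac{1}{356990 + 30} = \frac{1}{357020}$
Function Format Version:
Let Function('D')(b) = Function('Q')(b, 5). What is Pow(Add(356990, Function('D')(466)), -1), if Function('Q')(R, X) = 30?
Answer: Rational(1, 357020) ≈ 2.8010e-6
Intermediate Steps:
Function('D')(b) = 30
Pow(Add(356990, Function('D')(466)), -1) = Pow(Add(356990, 30), -1) = Pow(357020, -1) = Rational(1, 357020)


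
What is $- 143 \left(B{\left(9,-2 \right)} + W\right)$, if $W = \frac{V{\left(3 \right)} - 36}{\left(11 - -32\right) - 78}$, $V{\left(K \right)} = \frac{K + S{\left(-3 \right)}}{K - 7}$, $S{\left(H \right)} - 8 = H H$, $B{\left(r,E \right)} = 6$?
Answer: $- \frac{35893}{35} \approx -1025.5$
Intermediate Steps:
$S{\left(H \right)} = 8 + H^{2}$ ($S{\left(H \right)} = 8 + H H = 8 + H^{2}$)
$V{\left(K \right)} = \frac{17 + K}{-7 + K}$ ($V{\left(K \right)} = \frac{K + \left(8 + \left(-3\right)^{2}\right)}{K - 7} = \frac{K + \left(8 + 9\right)}{-7 + K} = \frac{K + 17}{-7 + K} = \frac{17 + K}{-7 + K}$)
$W = \frac{41}{35}$ ($W = \frac{\frac{17 + 3}{-7 + 3} - 36}{\left(11 - -32\right) - 78} = \frac{\frac{1}{-4} \cdot 20 - 36}{\left(11 + 32\right) - 78} = \frac{\left(- \frac{1}{4}\right) 20 - 36}{43 - 78} = \frac{-5 - 36}{-35} = \left(-41\right) \left(- \frac{1}{35}\right) = \frac{41}{35} \approx 1.1714$)
$- 143 \left(B{\left(9,-2 \right)} + W\right) = - 143 \left(6 + \frac{41}{35}\right) = \left(-143\right) \frac{251}{35} = - \frac{35893}{35}$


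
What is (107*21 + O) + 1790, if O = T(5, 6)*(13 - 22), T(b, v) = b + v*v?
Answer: 3668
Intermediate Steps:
T(b, v) = b + v**2
O = -369 (O = (5 + 6**2)*(13 - 22) = (5 + 36)*(-9) = 41*(-9) = -369)
(107*21 + O) + 1790 = (107*21 - 369) + 1790 = (2247 - 369) + 1790 = 1878 + 1790 = 3668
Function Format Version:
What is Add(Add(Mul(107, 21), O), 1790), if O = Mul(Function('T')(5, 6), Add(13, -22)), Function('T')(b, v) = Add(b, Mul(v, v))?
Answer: 3668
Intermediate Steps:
Function('T')(b, v) = Add(b, Pow(v, 2))
O = -369 (O = Mul(Add(5, Pow(6, 2)), Add(13, -22)) = Mul(Add(5, 36), -9) = Mul(41, -9) = -369)
Add(Add(Mul(107, 21), O), 1790) = Add(Add(Mul(107, 21), -369), 1790) = Add(Add(2247, -369), 1790) = Add(1878, 1790) = 3668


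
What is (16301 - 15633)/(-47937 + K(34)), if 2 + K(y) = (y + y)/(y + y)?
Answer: -334/23969 ≈ -0.013935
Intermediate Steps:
K(y) = -1 (K(y) = -2 + (y + y)/(y + y) = -2 + (2*y)/((2*y)) = -2 + (2*y)*(1/(2*y)) = -2 + 1 = -1)
(16301 - 15633)/(-47937 + K(34)) = (16301 - 15633)/(-47937 - 1) = 668/(-47938) = 668*(-1/47938) = -334/23969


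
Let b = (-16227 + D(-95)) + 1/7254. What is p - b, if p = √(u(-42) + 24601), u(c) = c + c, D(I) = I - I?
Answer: 117710657/7254 + √24517 ≈ 16384.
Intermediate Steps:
D(I) = 0
u(c) = 2*c
p = √24517 (p = √(2*(-42) + 24601) = √(-84 + 24601) = √24517 ≈ 156.58)
b = -117710657/7254 (b = (-16227 + 0) + 1/7254 = -16227 + 1/7254 = -117710657/7254 ≈ -16227.)
p - b = √24517 - 1*(-117710657/7254) = √24517 + 117710657/7254 = 117710657/7254 + √24517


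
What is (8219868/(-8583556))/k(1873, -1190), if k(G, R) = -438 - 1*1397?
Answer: 2054967/3937706315 ≈ 0.00052187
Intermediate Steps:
k(G, R) = -1835 (k(G, R) = -438 - 1397 = -1835)
(8219868/(-8583556))/k(1873, -1190) = (8219868/(-8583556))/(-1835) = (8219868*(-1/8583556))*(-1/1835) = -2054967/2145889*(-1/1835) = 2054967/3937706315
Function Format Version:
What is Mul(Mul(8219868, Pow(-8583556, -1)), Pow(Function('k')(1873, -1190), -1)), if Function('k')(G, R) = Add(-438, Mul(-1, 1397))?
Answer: Rational(2054967, 3937706315) ≈ 0.00052187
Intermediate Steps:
Function('k')(G, R) = -1835 (Function('k')(G, R) = Add(-438, -1397) = -1835)
Mul(Mul(8219868, Pow(-8583556, -1)), Pow(Function('k')(1873, -1190), -1)) = Mul(Mul(8219868, Pow(-8583556, -1)), Pow(-1835, -1)) = Mul(Mul(8219868, Rational(-1, 8583556)), Rational(-1, 1835)) = Mul(Rational(-2054967, 2145889), Rational(-1, 1835)) = Rational(2054967, 3937706315)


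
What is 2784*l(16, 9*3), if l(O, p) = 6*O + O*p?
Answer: 1469952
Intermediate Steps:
2784*l(16, 9*3) = 2784*(16*(6 + 9*3)) = 2784*(16*(6 + 27)) = 2784*(16*33) = 2784*528 = 1469952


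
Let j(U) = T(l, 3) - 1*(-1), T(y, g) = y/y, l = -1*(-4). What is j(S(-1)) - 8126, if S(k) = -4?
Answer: -8124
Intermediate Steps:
l = 4
T(y, g) = 1
j(U) = 2 (j(U) = 1 - 1*(-1) = 1 + 1 = 2)
j(S(-1)) - 8126 = 2 - 8126 = -8124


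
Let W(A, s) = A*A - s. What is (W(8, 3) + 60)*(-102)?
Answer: -12342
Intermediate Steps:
W(A, s) = A² - s
(W(8, 3) + 60)*(-102) = ((8² - 1*3) + 60)*(-102) = ((64 - 3) + 60)*(-102) = (61 + 60)*(-102) = 121*(-102) = -12342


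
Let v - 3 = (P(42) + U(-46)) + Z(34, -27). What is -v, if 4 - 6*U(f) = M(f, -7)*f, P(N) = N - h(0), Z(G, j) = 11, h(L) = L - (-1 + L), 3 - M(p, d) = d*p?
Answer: 2390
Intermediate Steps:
M(p, d) = 3 - d*p
h(L) = 1 (h(L) = L + (1 - L) = 1)
P(N) = -1 + N (P(N) = N - 1*1 = N - 1 = -1 + N)
U(f) = ⅔ - f*(3 + 7*f)/6 (U(f) = ⅔ - (3 - 1*(-7)*f)*f/6 = ⅔ - (3 + 7*f)*f/6 = ⅔ - f*(3 + 7*f)/6)
v = -2390 (v = 3 + (((-1 + 42) + (⅔ - ⅙*(-46)*(3 + 7*(-46)))) + 11) = 3 + ((41 + (⅔ - ⅙*(-46)*(3 - 322))) + 11) = 3 + ((41 + (⅔ - ⅙*(-46)*(-319))) + 11) = 3 + ((41 + (⅔ - 7337/3)) + 11) = 3 + ((41 - 2445) + 11) = 3 + (-2404 + 11) = 3 - 2393 = -2390)
-v = -1*(-2390) = 2390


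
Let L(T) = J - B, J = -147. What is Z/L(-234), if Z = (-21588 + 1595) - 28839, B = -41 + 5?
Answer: 48832/111 ≈ 439.93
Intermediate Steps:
B = -36
Z = -48832 (Z = -19993 - 28839 = -48832)
L(T) = -111 (L(T) = -147 - 1*(-36) = -147 + 36 = -111)
Z/L(-234) = -48832/(-111) = -48832*(-1/111) = 48832/111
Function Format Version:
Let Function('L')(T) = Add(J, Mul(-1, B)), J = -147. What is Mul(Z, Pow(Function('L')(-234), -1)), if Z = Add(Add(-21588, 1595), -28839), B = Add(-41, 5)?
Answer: Rational(48832, 111) ≈ 439.93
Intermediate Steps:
B = -36
Z = -48832 (Z = Add(-19993, -28839) = -48832)
Function('L')(T) = -111 (Function('L')(T) = Add(-147, Mul(-1, -36)) = Add(-147, 36) = -111)
Mul(Z, Pow(Function('L')(-234), -1)) = Mul(-48832, Pow(-111, -1)) = Mul(-48832, Rational(-1, 111)) = Rational(48832, 111)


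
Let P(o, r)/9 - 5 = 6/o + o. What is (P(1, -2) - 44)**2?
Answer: 4096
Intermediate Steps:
P(o, r) = 45 + 9*o + 54/o (P(o, r) = 45 + 9*(6/o + o) = 45 + 9*(o + 6/o) = 45 + (9*o + 54/o) = 45 + 9*o + 54/o)
(P(1, -2) - 44)**2 = ((45 + 9*1 + 54/1) - 44)**2 = ((45 + 9 + 54*1) - 44)**2 = ((45 + 9 + 54) - 44)**2 = (108 - 44)**2 = 64**2 = 4096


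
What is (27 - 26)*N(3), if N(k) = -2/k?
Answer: -2/3 ≈ -0.66667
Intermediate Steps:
(27 - 26)*N(3) = (27 - 26)*(-2/3) = 1*(-2*1/3) = 1*(-2/3) = -2/3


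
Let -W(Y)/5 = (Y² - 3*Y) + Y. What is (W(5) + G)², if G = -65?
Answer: 19600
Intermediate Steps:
W(Y) = -5*Y² + 10*Y (W(Y) = -5*((Y² - 3*Y) + Y) = -5*(Y² - 2*Y) = -5*Y² + 10*Y)
(W(5) + G)² = (5*5*(2 - 1*5) - 65)² = (5*5*(2 - 5) - 65)² = (5*5*(-3) - 65)² = (-75 - 65)² = (-140)² = 19600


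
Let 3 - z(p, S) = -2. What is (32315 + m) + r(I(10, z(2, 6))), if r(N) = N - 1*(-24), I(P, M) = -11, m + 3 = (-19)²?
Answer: 32686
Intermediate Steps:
z(p, S) = 5 (z(p, S) = 3 - 1*(-2) = 3 + 2 = 5)
m = 358 (m = -3 + (-19)² = -3 + 361 = 358)
r(N) = 24 + N (r(N) = N + 24 = 24 + N)
(32315 + m) + r(I(10, z(2, 6))) = (32315 + 358) + (24 - 11) = 32673 + 13 = 32686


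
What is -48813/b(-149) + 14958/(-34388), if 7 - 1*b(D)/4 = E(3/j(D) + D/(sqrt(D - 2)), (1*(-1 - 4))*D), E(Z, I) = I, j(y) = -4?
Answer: 136202119/8459448 ≈ 16.101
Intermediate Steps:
b(D) = 28 + 20*D (b(D) = 28 - 4*1*(-1 - 4)*D = 28 - 4*1*(-5)*D = 28 - (-20)*D = 28 + 20*D)
-48813/b(-149) + 14958/(-34388) = -48813/(28 + 20*(-149)) + 14958/(-34388) = -48813/(28 - 2980) + 14958*(-1/34388) = -48813/(-2952) - 7479/17194 = -48813*(-1/2952) - 7479/17194 = 16271/984 - 7479/17194 = 136202119/8459448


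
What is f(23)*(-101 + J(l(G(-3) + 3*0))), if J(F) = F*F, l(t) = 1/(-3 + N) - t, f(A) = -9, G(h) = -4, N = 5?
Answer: 2907/4 ≈ 726.75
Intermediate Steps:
l(t) = ½ - t (l(t) = 1/(-3 + 5) - t = 1/2 - t = ½ - t)
J(F) = F²
f(23)*(-101 + J(l(G(-3) + 3*0))) = -9*(-101 + (½ - (-4 + 3*0))²) = -9*(-101 + (½ - (-4 + 0))²) = -9*(-101 + (½ - 1*(-4))²) = -9*(-101 + (½ + 4)²) = -9*(-101 + (9/2)²) = -9*(-101 + 81/4) = -9*(-323/4) = 2907/4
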